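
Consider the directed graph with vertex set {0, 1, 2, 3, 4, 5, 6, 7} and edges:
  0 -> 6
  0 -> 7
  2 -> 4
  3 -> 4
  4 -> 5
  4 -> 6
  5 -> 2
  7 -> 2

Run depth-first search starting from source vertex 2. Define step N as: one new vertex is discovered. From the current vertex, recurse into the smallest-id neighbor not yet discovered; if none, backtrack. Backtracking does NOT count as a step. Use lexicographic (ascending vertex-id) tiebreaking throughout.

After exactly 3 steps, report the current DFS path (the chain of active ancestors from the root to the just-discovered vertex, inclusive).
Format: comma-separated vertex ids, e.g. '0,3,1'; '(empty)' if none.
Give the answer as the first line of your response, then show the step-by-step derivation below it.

2,4,5

step 1: discover 2; path=2; order=2
step 2: discover 4; path=2>4; order=2,4
step 3: discover 5; path=2>4>5; order=2,4,5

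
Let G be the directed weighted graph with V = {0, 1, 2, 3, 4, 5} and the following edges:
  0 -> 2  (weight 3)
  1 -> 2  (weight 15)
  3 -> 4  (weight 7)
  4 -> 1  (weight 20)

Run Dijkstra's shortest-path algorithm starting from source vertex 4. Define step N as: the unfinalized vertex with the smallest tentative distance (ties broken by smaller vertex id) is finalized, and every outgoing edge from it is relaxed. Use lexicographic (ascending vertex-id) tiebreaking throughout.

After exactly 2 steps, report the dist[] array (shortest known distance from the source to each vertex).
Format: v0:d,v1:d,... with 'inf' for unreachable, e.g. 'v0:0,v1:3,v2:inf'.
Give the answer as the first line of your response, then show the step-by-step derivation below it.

v0:inf,v1:20,v2:35,v3:inf,v4:0,v5:inf

step 1: dist = v0:inf,v1:20,v2:inf,v3:inf,v4:0,v5:inf
step 2: dist = v0:inf,v1:20,v2:35,v3:inf,v4:0,v5:inf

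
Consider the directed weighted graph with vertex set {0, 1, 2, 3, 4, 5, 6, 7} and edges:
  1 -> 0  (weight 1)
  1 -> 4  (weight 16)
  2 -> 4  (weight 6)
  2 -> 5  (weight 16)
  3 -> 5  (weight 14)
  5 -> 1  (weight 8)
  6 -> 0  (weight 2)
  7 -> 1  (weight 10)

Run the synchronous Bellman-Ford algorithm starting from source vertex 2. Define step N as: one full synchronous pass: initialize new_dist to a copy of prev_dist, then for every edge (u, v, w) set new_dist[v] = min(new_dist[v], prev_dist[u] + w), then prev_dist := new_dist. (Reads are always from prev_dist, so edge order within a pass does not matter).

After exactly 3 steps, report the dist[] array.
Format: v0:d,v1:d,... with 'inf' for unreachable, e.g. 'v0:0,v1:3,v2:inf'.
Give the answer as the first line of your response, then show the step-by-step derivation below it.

v0:25,v1:24,v2:0,v3:inf,v4:6,v5:16,v6:inf,v7:inf

step 1: dist = v0:inf,v1:inf,v2:0,v3:inf,v4:6,v5:16,v6:inf,v7:inf
step 2: dist = v0:inf,v1:24,v2:0,v3:inf,v4:6,v5:16,v6:inf,v7:inf
step 3: dist = v0:25,v1:24,v2:0,v3:inf,v4:6,v5:16,v6:inf,v7:inf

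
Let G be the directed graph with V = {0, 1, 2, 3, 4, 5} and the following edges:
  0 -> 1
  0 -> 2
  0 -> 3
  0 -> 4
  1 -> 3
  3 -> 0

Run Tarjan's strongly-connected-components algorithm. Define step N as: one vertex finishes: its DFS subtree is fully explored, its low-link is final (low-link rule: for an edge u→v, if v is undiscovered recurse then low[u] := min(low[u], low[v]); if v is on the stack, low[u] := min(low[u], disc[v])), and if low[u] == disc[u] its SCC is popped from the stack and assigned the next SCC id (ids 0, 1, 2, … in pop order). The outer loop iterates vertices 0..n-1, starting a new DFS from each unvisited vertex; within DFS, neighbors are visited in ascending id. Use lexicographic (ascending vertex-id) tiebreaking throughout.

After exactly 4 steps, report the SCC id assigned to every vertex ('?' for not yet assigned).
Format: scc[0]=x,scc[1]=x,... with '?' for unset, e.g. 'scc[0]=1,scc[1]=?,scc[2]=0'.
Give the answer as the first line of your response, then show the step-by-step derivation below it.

scc[0]=?,scc[1]=?,scc[2]=0,scc[3]=?,scc[4]=1,scc[5]=?

step 1: low=(low[0]=0,low[1]=1,low[2]=?,low[3]=0,low[4]=?,low[5]=?); scc=(scc[0]=?,scc[1]=?,scc[2]=?,scc[3]=?,scc[4]=?,scc[5]=?)
step 2: low=(low[0]=0,low[1]=0,low[2]=?,low[3]=0,low[4]=?,low[5]=?); scc=(scc[0]=?,scc[1]=?,scc[2]=?,scc[3]=?,scc[4]=?,scc[5]=?)
step 3: low=(low[0]=0,low[1]=0,low[2]=3,low[3]=0,low[4]=?,low[5]=?); scc=(scc[0]=?,scc[1]=?,scc[2]=0,scc[3]=?,scc[4]=?,scc[5]=?)
step 4: low=(low[0]=0,low[1]=0,low[2]=3,low[3]=0,low[4]=4,low[5]=?); scc=(scc[0]=?,scc[1]=?,scc[2]=0,scc[3]=?,scc[4]=1,scc[5]=?)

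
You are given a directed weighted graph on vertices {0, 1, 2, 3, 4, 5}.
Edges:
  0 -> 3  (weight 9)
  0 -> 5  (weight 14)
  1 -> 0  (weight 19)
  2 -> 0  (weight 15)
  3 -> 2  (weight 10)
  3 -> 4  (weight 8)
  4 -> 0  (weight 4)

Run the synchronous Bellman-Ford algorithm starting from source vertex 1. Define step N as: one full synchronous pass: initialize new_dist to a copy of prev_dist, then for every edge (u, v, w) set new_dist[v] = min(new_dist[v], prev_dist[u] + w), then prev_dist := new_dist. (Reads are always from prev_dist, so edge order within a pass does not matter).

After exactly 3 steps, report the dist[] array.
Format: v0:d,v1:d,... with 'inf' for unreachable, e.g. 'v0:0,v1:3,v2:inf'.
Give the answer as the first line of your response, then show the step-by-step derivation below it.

v0:19,v1:0,v2:38,v3:28,v4:36,v5:33

step 1: dist = v0:19,v1:0,v2:inf,v3:inf,v4:inf,v5:inf
step 2: dist = v0:19,v1:0,v2:inf,v3:28,v4:inf,v5:33
step 3: dist = v0:19,v1:0,v2:38,v3:28,v4:36,v5:33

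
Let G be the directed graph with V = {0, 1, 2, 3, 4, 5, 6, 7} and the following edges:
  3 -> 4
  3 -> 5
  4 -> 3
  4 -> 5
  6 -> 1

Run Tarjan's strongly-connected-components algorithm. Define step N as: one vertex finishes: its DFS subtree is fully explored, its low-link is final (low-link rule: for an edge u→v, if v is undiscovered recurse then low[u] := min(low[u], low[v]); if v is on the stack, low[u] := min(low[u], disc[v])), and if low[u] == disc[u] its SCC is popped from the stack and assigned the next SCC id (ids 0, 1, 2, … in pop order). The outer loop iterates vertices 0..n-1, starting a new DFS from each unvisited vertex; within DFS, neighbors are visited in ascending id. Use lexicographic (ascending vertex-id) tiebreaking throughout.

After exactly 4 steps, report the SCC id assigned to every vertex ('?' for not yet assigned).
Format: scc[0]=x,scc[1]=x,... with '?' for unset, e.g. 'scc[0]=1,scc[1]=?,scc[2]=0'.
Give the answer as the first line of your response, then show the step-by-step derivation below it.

scc[0]=0,scc[1]=1,scc[2]=2,scc[3]=?,scc[4]=?,scc[5]=3,scc[6]=?,scc[7]=?

step 1: low=(low[0]=0,low[1]=?,low[2]=?,low[3]=?,low[4]=?,low[5]=?,low[6]=?,low[7]=?); scc=(scc[0]=0,scc[1]=?,scc[2]=?,scc[3]=?,scc[4]=?,scc[5]=?,scc[6]=?,scc[7]=?)
step 2: low=(low[0]=0,low[1]=1,low[2]=?,low[3]=?,low[4]=?,low[5]=?,low[6]=?,low[7]=?); scc=(scc[0]=0,scc[1]=1,scc[2]=?,scc[3]=?,scc[4]=?,scc[5]=?,scc[6]=?,scc[7]=?)
step 3: low=(low[0]=0,low[1]=1,low[2]=2,low[3]=?,low[4]=?,low[5]=?,low[6]=?,low[7]=?); scc=(scc[0]=0,scc[1]=1,scc[2]=2,scc[3]=?,scc[4]=?,scc[5]=?,scc[6]=?,scc[7]=?)
step 4: low=(low[0]=0,low[1]=1,low[2]=2,low[3]=3,low[4]=3,low[5]=5,low[6]=?,low[7]=?); scc=(scc[0]=0,scc[1]=1,scc[2]=2,scc[3]=?,scc[4]=?,scc[5]=3,scc[6]=?,scc[7]=?)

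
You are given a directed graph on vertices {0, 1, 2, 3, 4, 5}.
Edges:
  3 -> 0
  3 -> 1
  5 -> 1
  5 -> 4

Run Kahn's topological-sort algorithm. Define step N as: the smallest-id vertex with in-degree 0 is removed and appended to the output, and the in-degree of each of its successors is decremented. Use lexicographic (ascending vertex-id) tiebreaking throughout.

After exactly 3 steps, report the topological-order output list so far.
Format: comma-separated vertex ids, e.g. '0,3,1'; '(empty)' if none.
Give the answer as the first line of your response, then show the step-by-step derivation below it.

2,3,0

step 1: output 2; order=[2]; indeg=(1,2,0,0,1,0)
step 2: output 3; order=[2,3]; indeg=(0,1,0,0,1,0)
step 3: output 0; order=[2,3,0]; indeg=(0,1,0,0,1,0)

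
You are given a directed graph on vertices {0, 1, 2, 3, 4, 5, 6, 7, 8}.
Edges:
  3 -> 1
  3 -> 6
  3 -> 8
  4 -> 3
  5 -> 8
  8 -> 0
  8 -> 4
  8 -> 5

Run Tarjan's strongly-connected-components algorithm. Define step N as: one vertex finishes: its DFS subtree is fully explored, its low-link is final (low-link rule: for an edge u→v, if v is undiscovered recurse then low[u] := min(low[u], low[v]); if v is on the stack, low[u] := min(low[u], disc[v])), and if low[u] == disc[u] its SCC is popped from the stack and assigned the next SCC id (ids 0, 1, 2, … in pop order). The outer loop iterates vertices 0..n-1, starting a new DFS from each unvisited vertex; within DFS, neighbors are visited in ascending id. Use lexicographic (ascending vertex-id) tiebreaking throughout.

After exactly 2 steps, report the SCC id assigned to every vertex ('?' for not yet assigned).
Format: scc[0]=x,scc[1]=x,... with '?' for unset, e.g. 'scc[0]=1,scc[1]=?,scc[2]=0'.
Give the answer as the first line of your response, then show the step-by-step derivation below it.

scc[0]=0,scc[1]=1,scc[2]=?,scc[3]=?,scc[4]=?,scc[5]=?,scc[6]=?,scc[7]=?,scc[8]=?

step 1: low=(low[0]=0,low[1]=?,low[2]=?,low[3]=?,low[4]=?,low[5]=?,low[6]=?,low[7]=?,low[8]=?); scc=(scc[0]=0,scc[1]=?,scc[2]=?,scc[3]=?,scc[4]=?,scc[5]=?,scc[6]=?,scc[7]=?,scc[8]=?)
step 2: low=(low[0]=0,low[1]=1,low[2]=?,low[3]=?,low[4]=?,low[5]=?,low[6]=?,low[7]=?,low[8]=?); scc=(scc[0]=0,scc[1]=1,scc[2]=?,scc[3]=?,scc[4]=?,scc[5]=?,scc[6]=?,scc[7]=?,scc[8]=?)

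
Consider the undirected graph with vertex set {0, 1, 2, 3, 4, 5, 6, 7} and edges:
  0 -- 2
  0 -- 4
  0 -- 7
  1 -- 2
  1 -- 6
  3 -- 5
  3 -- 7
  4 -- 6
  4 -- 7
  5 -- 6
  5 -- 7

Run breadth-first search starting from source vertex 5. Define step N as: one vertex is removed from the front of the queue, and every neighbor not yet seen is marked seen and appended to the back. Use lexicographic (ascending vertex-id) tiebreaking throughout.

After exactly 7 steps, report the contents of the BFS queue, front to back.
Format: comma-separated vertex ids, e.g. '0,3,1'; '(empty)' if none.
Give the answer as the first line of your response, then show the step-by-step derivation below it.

2

step 1: dequeue 5; queue=[3,6,7]; order=5
step 2: dequeue 3; queue=[6,7]; order=5,3
step 3: dequeue 6; queue=[7,1,4]; order=5,3,6
step 4: dequeue 7; queue=[1,4,0]; order=5,3,6,7
step 5: dequeue 1; queue=[4,0,2]; order=5,3,6,7,1
step 6: dequeue 4; queue=[0,2]; order=5,3,6,7,1,4
step 7: dequeue 0; queue=[2]; order=5,3,6,7,1,4,0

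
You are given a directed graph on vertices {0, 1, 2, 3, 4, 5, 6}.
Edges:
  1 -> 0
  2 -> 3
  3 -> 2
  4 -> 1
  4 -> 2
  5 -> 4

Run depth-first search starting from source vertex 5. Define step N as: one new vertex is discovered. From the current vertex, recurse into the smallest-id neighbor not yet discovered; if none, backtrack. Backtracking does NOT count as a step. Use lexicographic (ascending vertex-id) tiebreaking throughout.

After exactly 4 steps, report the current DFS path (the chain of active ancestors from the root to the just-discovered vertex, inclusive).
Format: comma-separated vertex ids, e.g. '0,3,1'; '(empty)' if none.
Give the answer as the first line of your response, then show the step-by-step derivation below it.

5,4,1,0

step 1: discover 5; path=5; order=5
step 2: discover 4; path=5>4; order=5,4
step 3: discover 1; path=5>4>1; order=5,4,1
step 4: discover 0; path=5>4>1>0; order=5,4,1,0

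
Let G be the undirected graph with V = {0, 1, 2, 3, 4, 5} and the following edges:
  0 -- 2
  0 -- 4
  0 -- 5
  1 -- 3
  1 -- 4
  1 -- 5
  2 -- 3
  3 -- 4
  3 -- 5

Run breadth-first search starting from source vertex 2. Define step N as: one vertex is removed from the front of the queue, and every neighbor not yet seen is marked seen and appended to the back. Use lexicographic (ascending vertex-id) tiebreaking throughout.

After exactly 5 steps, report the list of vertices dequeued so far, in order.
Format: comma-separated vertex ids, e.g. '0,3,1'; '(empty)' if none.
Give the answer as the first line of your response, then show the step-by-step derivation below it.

2,0,3,4,5

step 1: dequeue 2; queue=[0,3]; order=2
step 2: dequeue 0; queue=[3,4,5]; order=2,0
step 3: dequeue 3; queue=[4,5,1]; order=2,0,3
step 4: dequeue 4; queue=[5,1]; order=2,0,3,4
step 5: dequeue 5; queue=[1]; order=2,0,3,4,5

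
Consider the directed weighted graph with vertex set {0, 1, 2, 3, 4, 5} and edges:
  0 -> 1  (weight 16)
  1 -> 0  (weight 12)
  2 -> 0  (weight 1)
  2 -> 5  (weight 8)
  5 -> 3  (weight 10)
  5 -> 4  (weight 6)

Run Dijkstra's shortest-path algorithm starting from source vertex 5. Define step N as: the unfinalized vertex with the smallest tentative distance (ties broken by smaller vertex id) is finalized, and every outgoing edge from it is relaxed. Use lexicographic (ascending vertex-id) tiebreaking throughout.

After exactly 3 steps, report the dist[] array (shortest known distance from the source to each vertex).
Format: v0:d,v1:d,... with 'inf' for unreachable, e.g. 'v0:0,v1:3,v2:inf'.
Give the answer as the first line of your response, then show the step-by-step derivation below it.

v0:inf,v1:inf,v2:inf,v3:10,v4:6,v5:0

step 1: dist = v0:inf,v1:inf,v2:inf,v3:10,v4:6,v5:0
step 2: dist = v0:inf,v1:inf,v2:inf,v3:10,v4:6,v5:0
step 3: dist = v0:inf,v1:inf,v2:inf,v3:10,v4:6,v5:0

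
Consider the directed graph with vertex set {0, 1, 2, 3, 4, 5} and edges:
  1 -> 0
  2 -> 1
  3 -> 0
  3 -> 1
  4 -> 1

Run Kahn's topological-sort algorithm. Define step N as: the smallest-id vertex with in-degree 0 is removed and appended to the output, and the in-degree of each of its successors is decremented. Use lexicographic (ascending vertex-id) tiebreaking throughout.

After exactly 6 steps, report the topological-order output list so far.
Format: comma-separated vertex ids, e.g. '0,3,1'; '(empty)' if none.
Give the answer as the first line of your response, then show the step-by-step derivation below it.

2,3,4,1,0,5

step 1: output 2; order=[2]; indeg=(2,2,0,0,0,0)
step 2: output 3; order=[2,3]; indeg=(1,1,0,0,0,0)
step 3: output 4; order=[2,3,4]; indeg=(1,0,0,0,0,0)
step 4: output 1; order=[2,3,4,1]; indeg=(0,0,0,0,0,0)
step 5: output 0; order=[2,3,4,1,0]; indeg=(0,0,0,0,0,0)
step 6: output 5; order=[2,3,4,1,0,5]; indeg=(0,0,0,0,0,0)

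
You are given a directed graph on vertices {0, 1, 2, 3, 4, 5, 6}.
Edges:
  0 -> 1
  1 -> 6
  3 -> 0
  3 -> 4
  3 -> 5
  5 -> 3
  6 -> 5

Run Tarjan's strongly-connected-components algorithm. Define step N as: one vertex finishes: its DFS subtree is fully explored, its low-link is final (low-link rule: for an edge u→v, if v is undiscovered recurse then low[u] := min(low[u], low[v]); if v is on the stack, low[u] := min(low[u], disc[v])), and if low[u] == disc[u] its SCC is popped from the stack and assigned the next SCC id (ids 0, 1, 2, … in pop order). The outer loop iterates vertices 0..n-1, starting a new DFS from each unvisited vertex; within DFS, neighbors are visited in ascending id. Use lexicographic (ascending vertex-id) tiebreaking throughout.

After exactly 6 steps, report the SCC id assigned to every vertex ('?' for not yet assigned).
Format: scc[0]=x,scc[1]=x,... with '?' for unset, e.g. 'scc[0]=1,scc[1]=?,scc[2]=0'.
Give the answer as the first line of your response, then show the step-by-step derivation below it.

scc[0]=1,scc[1]=1,scc[2]=?,scc[3]=1,scc[4]=0,scc[5]=1,scc[6]=1

step 1: low=(low[0]=0,low[1]=1,low[2]=?,low[3]=0,low[4]=5,low[5]=3,low[6]=2); scc=(scc[0]=?,scc[1]=?,scc[2]=?,scc[3]=?,scc[4]=0,scc[5]=?,scc[6]=?)
step 2: low=(low[0]=0,low[1]=1,low[2]=?,low[3]=0,low[4]=5,low[5]=3,low[6]=2); scc=(scc[0]=?,scc[1]=?,scc[2]=?,scc[3]=?,scc[4]=0,scc[5]=?,scc[6]=?)
step 3: low=(low[0]=0,low[1]=1,low[2]=?,low[3]=0,low[4]=5,low[5]=0,low[6]=2); scc=(scc[0]=?,scc[1]=?,scc[2]=?,scc[3]=?,scc[4]=0,scc[5]=?,scc[6]=?)
step 4: low=(low[0]=0,low[1]=1,low[2]=?,low[3]=0,low[4]=5,low[5]=0,low[6]=0); scc=(scc[0]=?,scc[1]=?,scc[2]=?,scc[3]=?,scc[4]=0,scc[5]=?,scc[6]=?)
step 5: low=(low[0]=0,low[1]=0,low[2]=?,low[3]=0,low[4]=5,low[5]=0,low[6]=0); scc=(scc[0]=?,scc[1]=?,scc[2]=?,scc[3]=?,scc[4]=0,scc[5]=?,scc[6]=?)
step 6: low=(low[0]=0,low[1]=0,low[2]=?,low[3]=0,low[4]=5,low[5]=0,low[6]=0); scc=(scc[0]=1,scc[1]=1,scc[2]=?,scc[3]=1,scc[4]=0,scc[5]=1,scc[6]=1)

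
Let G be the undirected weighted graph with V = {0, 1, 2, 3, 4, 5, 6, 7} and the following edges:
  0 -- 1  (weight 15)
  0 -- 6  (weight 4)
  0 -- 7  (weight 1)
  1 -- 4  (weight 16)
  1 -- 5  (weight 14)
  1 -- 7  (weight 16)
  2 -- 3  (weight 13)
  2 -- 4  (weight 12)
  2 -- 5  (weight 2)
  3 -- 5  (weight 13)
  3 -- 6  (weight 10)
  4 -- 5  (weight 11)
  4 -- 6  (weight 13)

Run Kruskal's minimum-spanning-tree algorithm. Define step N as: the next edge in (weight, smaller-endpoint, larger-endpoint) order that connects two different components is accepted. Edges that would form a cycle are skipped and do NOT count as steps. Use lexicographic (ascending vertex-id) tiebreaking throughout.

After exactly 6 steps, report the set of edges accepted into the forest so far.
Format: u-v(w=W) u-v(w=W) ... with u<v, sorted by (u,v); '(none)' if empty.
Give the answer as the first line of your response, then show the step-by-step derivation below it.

0-6(w=4) 0-7(w=1) 2-3(w=13) 2-5(w=2) 3-6(w=10) 4-5(w=11)

step 1: add edge 0-7 (w=1); MST = {0-7(w=1)}
step 2: add edge 2-5 (w=2); MST = {0-7(w=1) 2-5(w=2)}
step 3: add edge 0-6 (w=4); MST = {0-6(w=4) 0-7(w=1) 2-5(w=2)}
step 4: add edge 3-6 (w=10); MST = {0-6(w=4) 0-7(w=1) 2-5(w=2) 3-6(w=10)}
step 5: add edge 4-5 (w=11); MST = {0-6(w=4) 0-7(w=1) 2-5(w=2) 3-6(w=10) 4-5(w=11)}
step 6: add edge 2-3 (w=13); MST = {0-6(w=4) 0-7(w=1) 2-3(w=13) 2-5(w=2) 3-6(w=10) 4-5(w=11)}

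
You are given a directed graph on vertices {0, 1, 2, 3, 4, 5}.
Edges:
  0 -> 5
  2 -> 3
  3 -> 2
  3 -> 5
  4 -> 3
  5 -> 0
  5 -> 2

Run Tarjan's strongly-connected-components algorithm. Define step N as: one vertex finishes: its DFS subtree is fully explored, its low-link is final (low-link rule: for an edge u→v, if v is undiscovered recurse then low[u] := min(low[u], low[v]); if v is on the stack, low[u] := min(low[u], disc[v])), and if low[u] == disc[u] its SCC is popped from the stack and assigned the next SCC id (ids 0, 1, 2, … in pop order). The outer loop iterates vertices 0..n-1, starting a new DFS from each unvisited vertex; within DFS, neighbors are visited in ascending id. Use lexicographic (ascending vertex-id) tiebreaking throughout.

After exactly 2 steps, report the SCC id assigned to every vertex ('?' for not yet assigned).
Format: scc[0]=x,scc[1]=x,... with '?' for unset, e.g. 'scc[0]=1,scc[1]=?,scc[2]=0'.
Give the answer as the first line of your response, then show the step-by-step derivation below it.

scc[0]=?,scc[1]=?,scc[2]=?,scc[3]=?,scc[4]=?,scc[5]=?

step 1: low=(low[0]=0,low[1]=?,low[2]=2,low[3]=1,low[4]=?,low[5]=0); scc=(scc[0]=?,scc[1]=?,scc[2]=?,scc[3]=?,scc[4]=?,scc[5]=?)
step 2: low=(low[0]=0,low[1]=?,low[2]=1,low[3]=1,low[4]=?,low[5]=0); scc=(scc[0]=?,scc[1]=?,scc[2]=?,scc[3]=?,scc[4]=?,scc[5]=?)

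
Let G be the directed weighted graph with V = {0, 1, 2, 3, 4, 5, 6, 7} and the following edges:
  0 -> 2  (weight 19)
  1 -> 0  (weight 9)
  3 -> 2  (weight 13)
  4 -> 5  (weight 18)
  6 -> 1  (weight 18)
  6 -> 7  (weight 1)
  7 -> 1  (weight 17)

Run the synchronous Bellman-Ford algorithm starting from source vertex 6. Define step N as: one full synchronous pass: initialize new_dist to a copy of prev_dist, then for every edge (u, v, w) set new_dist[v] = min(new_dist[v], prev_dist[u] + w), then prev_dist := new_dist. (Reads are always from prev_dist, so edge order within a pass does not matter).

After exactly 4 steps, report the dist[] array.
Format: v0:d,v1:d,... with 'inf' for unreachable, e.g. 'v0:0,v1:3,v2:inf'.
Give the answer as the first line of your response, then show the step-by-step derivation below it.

v0:27,v1:18,v2:46,v3:inf,v4:inf,v5:inf,v6:0,v7:1

step 1: dist = v0:inf,v1:18,v2:inf,v3:inf,v4:inf,v5:inf,v6:0,v7:1
step 2: dist = v0:27,v1:18,v2:inf,v3:inf,v4:inf,v5:inf,v6:0,v7:1
step 3: dist = v0:27,v1:18,v2:46,v3:inf,v4:inf,v5:inf,v6:0,v7:1
step 4: dist = v0:27,v1:18,v2:46,v3:inf,v4:inf,v5:inf,v6:0,v7:1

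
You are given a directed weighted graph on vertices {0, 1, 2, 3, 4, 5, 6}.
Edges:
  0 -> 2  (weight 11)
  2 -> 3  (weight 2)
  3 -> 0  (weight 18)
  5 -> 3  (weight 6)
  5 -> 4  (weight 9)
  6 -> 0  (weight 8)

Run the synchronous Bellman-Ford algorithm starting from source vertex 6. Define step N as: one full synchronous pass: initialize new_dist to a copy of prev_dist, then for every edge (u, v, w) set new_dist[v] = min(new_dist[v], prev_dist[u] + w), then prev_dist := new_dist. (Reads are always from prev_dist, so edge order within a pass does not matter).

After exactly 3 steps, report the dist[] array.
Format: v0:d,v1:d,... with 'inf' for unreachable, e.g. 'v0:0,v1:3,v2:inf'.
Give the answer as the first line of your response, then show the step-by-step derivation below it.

v0:8,v1:inf,v2:19,v3:21,v4:inf,v5:inf,v6:0

step 1: dist = v0:8,v1:inf,v2:inf,v3:inf,v4:inf,v5:inf,v6:0
step 2: dist = v0:8,v1:inf,v2:19,v3:inf,v4:inf,v5:inf,v6:0
step 3: dist = v0:8,v1:inf,v2:19,v3:21,v4:inf,v5:inf,v6:0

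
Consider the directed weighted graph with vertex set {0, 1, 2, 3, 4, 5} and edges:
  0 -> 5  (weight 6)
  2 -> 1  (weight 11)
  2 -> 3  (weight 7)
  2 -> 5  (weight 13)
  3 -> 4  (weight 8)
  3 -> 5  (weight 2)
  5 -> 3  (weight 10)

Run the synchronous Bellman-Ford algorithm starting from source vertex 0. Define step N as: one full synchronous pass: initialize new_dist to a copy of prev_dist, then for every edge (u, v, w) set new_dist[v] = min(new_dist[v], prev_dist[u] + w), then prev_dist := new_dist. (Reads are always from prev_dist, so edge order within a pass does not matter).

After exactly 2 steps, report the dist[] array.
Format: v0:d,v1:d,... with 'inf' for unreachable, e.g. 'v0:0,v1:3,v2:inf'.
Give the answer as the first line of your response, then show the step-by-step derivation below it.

v0:0,v1:inf,v2:inf,v3:16,v4:inf,v5:6

step 1: dist = v0:0,v1:inf,v2:inf,v3:inf,v4:inf,v5:6
step 2: dist = v0:0,v1:inf,v2:inf,v3:16,v4:inf,v5:6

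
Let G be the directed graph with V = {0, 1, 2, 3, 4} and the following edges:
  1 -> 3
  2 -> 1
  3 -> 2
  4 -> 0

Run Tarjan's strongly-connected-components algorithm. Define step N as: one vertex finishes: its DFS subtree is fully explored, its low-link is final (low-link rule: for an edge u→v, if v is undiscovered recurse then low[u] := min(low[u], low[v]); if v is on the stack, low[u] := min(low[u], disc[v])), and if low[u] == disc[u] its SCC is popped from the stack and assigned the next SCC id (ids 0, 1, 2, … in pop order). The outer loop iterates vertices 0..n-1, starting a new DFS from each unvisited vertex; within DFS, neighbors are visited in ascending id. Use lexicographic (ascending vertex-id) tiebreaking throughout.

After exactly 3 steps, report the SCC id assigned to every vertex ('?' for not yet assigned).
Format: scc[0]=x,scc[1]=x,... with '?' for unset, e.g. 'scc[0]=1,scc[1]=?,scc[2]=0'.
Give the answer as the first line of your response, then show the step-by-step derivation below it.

scc[0]=0,scc[1]=?,scc[2]=?,scc[3]=?,scc[4]=?

step 1: low=(low[0]=0,low[1]=?,low[2]=?,low[3]=?,low[4]=?); scc=(scc[0]=0,scc[1]=?,scc[2]=?,scc[3]=?,scc[4]=?)
step 2: low=(low[0]=0,low[1]=1,low[2]=1,low[3]=2,low[4]=?); scc=(scc[0]=0,scc[1]=?,scc[2]=?,scc[3]=?,scc[4]=?)
step 3: low=(low[0]=0,low[1]=1,low[2]=1,low[3]=1,low[4]=?); scc=(scc[0]=0,scc[1]=?,scc[2]=?,scc[3]=?,scc[4]=?)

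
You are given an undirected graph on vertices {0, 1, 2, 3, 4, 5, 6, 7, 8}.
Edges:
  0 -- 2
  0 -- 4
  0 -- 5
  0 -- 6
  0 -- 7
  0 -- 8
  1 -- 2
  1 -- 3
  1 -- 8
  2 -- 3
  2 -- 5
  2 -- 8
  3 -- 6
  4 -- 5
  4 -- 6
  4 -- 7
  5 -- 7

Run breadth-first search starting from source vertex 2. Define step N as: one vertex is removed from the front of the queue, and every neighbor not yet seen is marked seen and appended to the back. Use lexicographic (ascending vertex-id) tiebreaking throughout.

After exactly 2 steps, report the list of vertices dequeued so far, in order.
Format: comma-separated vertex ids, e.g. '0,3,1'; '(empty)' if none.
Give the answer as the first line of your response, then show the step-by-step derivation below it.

2,0

step 1: dequeue 2; queue=[0,1,3,5,8]; order=2
step 2: dequeue 0; queue=[1,3,5,8,4,6,7]; order=2,0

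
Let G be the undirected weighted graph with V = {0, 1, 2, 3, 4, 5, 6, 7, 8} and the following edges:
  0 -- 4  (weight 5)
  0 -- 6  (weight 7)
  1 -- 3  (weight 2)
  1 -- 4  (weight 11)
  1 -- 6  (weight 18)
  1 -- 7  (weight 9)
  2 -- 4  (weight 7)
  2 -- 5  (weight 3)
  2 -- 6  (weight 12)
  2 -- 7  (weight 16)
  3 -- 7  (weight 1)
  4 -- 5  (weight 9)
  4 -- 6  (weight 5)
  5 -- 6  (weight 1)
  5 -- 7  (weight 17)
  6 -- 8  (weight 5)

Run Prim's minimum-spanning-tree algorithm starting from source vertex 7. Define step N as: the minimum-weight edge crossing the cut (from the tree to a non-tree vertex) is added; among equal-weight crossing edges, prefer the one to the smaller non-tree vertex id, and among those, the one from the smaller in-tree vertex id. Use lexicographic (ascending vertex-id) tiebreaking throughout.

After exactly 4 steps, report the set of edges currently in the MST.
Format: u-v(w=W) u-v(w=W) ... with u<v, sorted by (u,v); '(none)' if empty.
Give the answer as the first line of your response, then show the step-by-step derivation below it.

0-4(w=5) 1-3(w=2) 1-4(w=11) 3-7(w=1)

step 1: add edge 3-7 (w=1); MST = {3-7(w=1)}
step 2: add edge 1-3 (w=2); MST = {1-3(w=2) 3-7(w=1)}
step 3: add edge 1-4 (w=11); MST = {1-3(w=2) 1-4(w=11) 3-7(w=1)}
step 4: add edge 0-4 (w=5); MST = {0-4(w=5) 1-3(w=2) 1-4(w=11) 3-7(w=1)}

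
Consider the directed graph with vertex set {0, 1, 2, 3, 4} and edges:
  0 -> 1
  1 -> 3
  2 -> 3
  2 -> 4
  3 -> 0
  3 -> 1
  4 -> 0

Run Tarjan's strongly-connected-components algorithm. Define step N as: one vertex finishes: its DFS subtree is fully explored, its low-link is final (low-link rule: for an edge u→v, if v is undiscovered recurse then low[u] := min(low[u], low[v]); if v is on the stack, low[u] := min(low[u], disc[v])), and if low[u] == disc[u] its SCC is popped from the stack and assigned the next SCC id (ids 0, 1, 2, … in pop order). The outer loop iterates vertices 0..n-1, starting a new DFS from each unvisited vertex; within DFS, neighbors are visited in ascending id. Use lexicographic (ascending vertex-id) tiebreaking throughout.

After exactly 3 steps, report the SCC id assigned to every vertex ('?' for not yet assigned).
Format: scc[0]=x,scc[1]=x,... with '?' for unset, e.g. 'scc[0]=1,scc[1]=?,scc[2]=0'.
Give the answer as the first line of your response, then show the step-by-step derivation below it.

scc[0]=0,scc[1]=0,scc[2]=?,scc[3]=0,scc[4]=?

step 1: low=(low[0]=0,low[1]=1,low[2]=?,low[3]=0,low[4]=?); scc=(scc[0]=?,scc[1]=?,scc[2]=?,scc[3]=?,scc[4]=?)
step 2: low=(low[0]=0,low[1]=0,low[2]=?,low[3]=0,low[4]=?); scc=(scc[0]=?,scc[1]=?,scc[2]=?,scc[3]=?,scc[4]=?)
step 3: low=(low[0]=0,low[1]=0,low[2]=?,low[3]=0,low[4]=?); scc=(scc[0]=0,scc[1]=0,scc[2]=?,scc[3]=0,scc[4]=?)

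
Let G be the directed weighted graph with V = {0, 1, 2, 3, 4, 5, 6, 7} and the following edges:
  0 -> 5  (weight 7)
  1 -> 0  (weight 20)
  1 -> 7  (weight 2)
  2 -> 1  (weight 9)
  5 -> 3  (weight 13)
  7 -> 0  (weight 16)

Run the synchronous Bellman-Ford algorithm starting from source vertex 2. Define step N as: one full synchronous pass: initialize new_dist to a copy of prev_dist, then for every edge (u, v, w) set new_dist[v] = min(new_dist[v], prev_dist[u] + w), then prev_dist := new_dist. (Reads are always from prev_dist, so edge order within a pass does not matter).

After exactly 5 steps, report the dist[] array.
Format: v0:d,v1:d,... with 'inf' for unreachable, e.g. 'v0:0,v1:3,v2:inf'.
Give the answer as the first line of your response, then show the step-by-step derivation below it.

v0:27,v1:9,v2:0,v3:47,v4:inf,v5:34,v6:inf,v7:11

step 1: dist = v0:inf,v1:9,v2:0,v3:inf,v4:inf,v5:inf,v6:inf,v7:inf
step 2: dist = v0:29,v1:9,v2:0,v3:inf,v4:inf,v5:inf,v6:inf,v7:11
step 3: dist = v0:27,v1:9,v2:0,v3:inf,v4:inf,v5:36,v6:inf,v7:11
step 4: dist = v0:27,v1:9,v2:0,v3:49,v4:inf,v5:34,v6:inf,v7:11
step 5: dist = v0:27,v1:9,v2:0,v3:47,v4:inf,v5:34,v6:inf,v7:11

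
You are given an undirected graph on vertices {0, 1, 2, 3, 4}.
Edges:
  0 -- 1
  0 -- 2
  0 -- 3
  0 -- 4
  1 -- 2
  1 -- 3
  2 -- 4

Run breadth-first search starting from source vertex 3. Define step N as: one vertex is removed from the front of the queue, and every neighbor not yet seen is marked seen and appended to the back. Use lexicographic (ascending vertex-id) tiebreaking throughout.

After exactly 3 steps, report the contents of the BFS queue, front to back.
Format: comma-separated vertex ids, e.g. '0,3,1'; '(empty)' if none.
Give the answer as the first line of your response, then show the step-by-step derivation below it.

2,4

step 1: dequeue 3; queue=[0,1]; order=3
step 2: dequeue 0; queue=[1,2,4]; order=3,0
step 3: dequeue 1; queue=[2,4]; order=3,0,1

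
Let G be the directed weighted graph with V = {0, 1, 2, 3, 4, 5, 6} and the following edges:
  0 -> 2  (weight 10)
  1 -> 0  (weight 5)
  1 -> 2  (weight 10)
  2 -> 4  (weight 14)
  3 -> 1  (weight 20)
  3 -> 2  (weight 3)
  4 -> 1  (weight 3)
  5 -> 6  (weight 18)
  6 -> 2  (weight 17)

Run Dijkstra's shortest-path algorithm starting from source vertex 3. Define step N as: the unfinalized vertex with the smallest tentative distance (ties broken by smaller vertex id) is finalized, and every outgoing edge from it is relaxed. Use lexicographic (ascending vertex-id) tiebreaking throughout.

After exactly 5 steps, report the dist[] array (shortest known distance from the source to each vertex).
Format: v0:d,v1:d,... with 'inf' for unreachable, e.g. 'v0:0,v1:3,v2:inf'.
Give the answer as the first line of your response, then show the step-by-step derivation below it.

v0:25,v1:20,v2:3,v3:0,v4:17,v5:inf,v6:inf

step 1: dist = v0:inf,v1:20,v2:3,v3:0,v4:inf,v5:inf,v6:inf
step 2: dist = v0:inf,v1:20,v2:3,v3:0,v4:17,v5:inf,v6:inf
step 3: dist = v0:inf,v1:20,v2:3,v3:0,v4:17,v5:inf,v6:inf
step 4: dist = v0:25,v1:20,v2:3,v3:0,v4:17,v5:inf,v6:inf
step 5: dist = v0:25,v1:20,v2:3,v3:0,v4:17,v5:inf,v6:inf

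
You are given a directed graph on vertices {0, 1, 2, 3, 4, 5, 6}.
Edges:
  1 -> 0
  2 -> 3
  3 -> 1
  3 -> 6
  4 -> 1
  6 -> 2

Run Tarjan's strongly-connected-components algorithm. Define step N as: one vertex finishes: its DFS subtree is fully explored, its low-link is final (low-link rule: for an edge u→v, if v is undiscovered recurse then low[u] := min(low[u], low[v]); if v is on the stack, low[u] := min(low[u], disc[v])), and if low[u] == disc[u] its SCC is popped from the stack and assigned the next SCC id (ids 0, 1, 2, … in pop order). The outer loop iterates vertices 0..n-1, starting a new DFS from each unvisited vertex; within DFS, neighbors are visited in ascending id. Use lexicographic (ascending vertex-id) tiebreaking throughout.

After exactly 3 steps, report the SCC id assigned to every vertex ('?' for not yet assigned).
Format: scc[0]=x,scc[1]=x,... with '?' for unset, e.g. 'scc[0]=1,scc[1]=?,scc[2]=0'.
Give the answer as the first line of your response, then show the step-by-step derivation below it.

scc[0]=0,scc[1]=1,scc[2]=?,scc[3]=?,scc[4]=?,scc[5]=?,scc[6]=?

step 1: low=(low[0]=0,low[1]=?,low[2]=?,low[3]=?,low[4]=?,low[5]=?,low[6]=?); scc=(scc[0]=0,scc[1]=?,scc[2]=?,scc[3]=?,scc[4]=?,scc[5]=?,scc[6]=?)
step 2: low=(low[0]=0,low[1]=1,low[2]=?,low[3]=?,low[4]=?,low[5]=?,low[6]=?); scc=(scc[0]=0,scc[1]=1,scc[2]=?,scc[3]=?,scc[4]=?,scc[5]=?,scc[6]=?)
step 3: low=(low[0]=0,low[1]=1,low[2]=2,low[3]=3,low[4]=?,low[5]=?,low[6]=2); scc=(scc[0]=0,scc[1]=1,scc[2]=?,scc[3]=?,scc[4]=?,scc[5]=?,scc[6]=?)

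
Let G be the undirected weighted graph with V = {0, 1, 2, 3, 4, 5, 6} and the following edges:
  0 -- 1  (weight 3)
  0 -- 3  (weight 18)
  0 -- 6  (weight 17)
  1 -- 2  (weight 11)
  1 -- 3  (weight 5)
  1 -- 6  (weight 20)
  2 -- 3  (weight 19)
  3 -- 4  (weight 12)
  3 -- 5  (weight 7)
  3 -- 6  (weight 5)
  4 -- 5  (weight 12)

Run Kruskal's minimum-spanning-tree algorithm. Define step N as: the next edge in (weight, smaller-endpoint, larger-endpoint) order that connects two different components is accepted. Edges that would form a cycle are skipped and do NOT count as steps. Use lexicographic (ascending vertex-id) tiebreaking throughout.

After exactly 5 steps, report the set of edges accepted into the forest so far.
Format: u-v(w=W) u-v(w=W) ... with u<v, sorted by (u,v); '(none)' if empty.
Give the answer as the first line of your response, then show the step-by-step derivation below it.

0-1(w=3) 1-2(w=11) 1-3(w=5) 3-5(w=7) 3-6(w=5)

step 1: add edge 0-1 (w=3); MST = {0-1(w=3)}
step 2: add edge 1-3 (w=5); MST = {0-1(w=3) 1-3(w=5)}
step 3: add edge 3-6 (w=5); MST = {0-1(w=3) 1-3(w=5) 3-6(w=5)}
step 4: add edge 3-5 (w=7); MST = {0-1(w=3) 1-3(w=5) 3-5(w=7) 3-6(w=5)}
step 5: add edge 1-2 (w=11); MST = {0-1(w=3) 1-2(w=11) 1-3(w=5) 3-5(w=7) 3-6(w=5)}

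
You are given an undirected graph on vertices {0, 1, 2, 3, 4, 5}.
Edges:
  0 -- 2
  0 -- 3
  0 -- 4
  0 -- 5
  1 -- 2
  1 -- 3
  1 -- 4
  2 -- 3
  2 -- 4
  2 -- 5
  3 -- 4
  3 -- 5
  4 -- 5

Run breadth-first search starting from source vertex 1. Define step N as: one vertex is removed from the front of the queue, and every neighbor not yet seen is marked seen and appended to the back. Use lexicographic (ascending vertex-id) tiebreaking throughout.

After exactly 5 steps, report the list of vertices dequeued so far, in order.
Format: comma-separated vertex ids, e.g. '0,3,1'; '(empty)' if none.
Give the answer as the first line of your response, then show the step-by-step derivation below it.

1,2,3,4,0

step 1: dequeue 1; queue=[2,3,4]; order=1
step 2: dequeue 2; queue=[3,4,0,5]; order=1,2
step 3: dequeue 3; queue=[4,0,5]; order=1,2,3
step 4: dequeue 4; queue=[0,5]; order=1,2,3,4
step 5: dequeue 0; queue=[5]; order=1,2,3,4,0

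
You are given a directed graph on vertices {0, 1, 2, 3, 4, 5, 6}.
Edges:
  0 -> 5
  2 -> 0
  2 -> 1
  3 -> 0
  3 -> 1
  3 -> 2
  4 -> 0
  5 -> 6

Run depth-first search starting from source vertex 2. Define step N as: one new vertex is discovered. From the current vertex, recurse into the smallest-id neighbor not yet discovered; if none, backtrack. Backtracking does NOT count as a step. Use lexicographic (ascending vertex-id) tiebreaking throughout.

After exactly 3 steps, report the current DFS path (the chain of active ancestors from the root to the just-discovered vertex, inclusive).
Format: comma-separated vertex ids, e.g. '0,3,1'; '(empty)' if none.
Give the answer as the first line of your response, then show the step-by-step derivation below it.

2,0,5

step 1: discover 2; path=2; order=2
step 2: discover 0; path=2>0; order=2,0
step 3: discover 5; path=2>0>5; order=2,0,5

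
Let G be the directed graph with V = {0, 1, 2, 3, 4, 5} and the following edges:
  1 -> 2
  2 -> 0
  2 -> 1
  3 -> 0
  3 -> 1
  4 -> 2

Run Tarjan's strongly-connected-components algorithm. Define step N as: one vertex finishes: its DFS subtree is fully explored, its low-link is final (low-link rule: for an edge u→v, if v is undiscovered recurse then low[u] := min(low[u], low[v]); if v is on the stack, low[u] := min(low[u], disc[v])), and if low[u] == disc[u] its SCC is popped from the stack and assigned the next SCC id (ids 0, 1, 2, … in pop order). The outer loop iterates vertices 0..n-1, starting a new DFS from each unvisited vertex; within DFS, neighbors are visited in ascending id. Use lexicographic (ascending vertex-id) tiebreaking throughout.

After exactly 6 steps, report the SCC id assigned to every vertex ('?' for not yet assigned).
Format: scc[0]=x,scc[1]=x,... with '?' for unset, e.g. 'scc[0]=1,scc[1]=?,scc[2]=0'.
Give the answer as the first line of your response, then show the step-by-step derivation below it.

scc[0]=0,scc[1]=1,scc[2]=1,scc[3]=2,scc[4]=3,scc[5]=4

step 1: low=(low[0]=0,low[1]=?,low[2]=?,low[3]=?,low[4]=?,low[5]=?); scc=(scc[0]=0,scc[1]=?,scc[2]=?,scc[3]=?,scc[4]=?,scc[5]=?)
step 2: low=(low[0]=0,low[1]=1,low[2]=1,low[3]=?,low[4]=?,low[5]=?); scc=(scc[0]=0,scc[1]=?,scc[2]=?,scc[3]=?,scc[4]=?,scc[5]=?)
step 3: low=(low[0]=0,low[1]=1,low[2]=1,low[3]=?,low[4]=?,low[5]=?); scc=(scc[0]=0,scc[1]=1,scc[2]=1,scc[3]=?,scc[4]=?,scc[5]=?)
step 4: low=(low[0]=0,low[1]=1,low[2]=1,low[3]=3,low[4]=?,low[5]=?); scc=(scc[0]=0,scc[1]=1,scc[2]=1,scc[3]=2,scc[4]=?,scc[5]=?)
step 5: low=(low[0]=0,low[1]=1,low[2]=1,low[3]=3,low[4]=4,low[5]=?); scc=(scc[0]=0,scc[1]=1,scc[2]=1,scc[3]=2,scc[4]=3,scc[5]=?)
step 6: low=(low[0]=0,low[1]=1,low[2]=1,low[3]=3,low[4]=4,low[5]=5); scc=(scc[0]=0,scc[1]=1,scc[2]=1,scc[3]=2,scc[4]=3,scc[5]=4)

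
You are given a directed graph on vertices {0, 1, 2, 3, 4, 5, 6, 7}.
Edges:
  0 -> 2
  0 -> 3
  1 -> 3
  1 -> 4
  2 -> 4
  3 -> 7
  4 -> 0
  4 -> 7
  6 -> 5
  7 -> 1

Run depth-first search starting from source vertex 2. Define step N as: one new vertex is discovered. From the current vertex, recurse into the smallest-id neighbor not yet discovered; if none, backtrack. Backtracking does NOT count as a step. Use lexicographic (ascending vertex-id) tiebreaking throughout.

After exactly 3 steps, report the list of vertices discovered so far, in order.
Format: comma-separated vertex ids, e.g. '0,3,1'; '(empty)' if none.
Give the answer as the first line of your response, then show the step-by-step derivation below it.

2,4,0

step 1: discover 2; path=2; order=2
step 2: discover 4; path=2>4; order=2,4
step 3: discover 0; path=2>4>0; order=2,4,0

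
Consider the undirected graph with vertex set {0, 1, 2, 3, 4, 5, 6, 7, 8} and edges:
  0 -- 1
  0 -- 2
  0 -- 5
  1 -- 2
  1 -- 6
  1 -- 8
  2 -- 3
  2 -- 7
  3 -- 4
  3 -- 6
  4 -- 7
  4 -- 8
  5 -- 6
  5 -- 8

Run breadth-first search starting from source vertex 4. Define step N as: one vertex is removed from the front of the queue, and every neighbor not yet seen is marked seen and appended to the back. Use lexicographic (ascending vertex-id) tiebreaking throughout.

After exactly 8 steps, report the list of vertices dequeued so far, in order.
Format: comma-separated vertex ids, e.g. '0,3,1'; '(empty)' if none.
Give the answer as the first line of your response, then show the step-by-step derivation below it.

4,3,7,8,2,6,1,5

step 1: dequeue 4; queue=[3,7,8]; order=4
step 2: dequeue 3; queue=[7,8,2,6]; order=4,3
step 3: dequeue 7; queue=[8,2,6]; order=4,3,7
step 4: dequeue 8; queue=[2,6,1,5]; order=4,3,7,8
step 5: dequeue 2; queue=[6,1,5,0]; order=4,3,7,8,2
step 6: dequeue 6; queue=[1,5,0]; order=4,3,7,8,2,6
step 7: dequeue 1; queue=[5,0]; order=4,3,7,8,2,6,1
step 8: dequeue 5; queue=[0]; order=4,3,7,8,2,6,1,5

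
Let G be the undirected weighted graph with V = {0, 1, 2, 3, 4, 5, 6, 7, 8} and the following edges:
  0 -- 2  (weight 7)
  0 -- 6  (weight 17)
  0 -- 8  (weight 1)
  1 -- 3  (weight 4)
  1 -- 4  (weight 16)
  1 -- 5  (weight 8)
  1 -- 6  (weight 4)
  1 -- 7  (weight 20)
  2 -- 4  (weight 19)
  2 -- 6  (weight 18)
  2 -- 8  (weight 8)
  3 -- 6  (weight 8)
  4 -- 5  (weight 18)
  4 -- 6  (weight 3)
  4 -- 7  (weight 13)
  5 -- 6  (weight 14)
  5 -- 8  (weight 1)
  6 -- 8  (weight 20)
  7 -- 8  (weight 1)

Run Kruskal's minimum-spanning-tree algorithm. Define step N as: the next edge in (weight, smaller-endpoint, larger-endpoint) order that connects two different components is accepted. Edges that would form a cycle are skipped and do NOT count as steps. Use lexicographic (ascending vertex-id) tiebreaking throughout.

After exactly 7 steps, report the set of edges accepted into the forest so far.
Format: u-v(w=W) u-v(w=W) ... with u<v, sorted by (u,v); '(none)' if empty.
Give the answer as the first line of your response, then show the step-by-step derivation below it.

0-2(w=7) 0-8(w=1) 1-3(w=4) 1-6(w=4) 4-6(w=3) 5-8(w=1) 7-8(w=1)

step 1: add edge 0-8 (w=1); MST = {0-8(w=1)}
step 2: add edge 5-8 (w=1); MST = {0-8(w=1) 5-8(w=1)}
step 3: add edge 7-8 (w=1); MST = {0-8(w=1) 5-8(w=1) 7-8(w=1)}
step 4: add edge 4-6 (w=3); MST = {0-8(w=1) 4-6(w=3) 5-8(w=1) 7-8(w=1)}
step 5: add edge 1-3 (w=4); MST = {0-8(w=1) 1-3(w=4) 4-6(w=3) 5-8(w=1) 7-8(w=1)}
step 6: add edge 1-6 (w=4); MST = {0-8(w=1) 1-3(w=4) 1-6(w=4) 4-6(w=3) 5-8(w=1) 7-8(w=1)}
step 7: add edge 0-2 (w=7); MST = {0-2(w=7) 0-8(w=1) 1-3(w=4) 1-6(w=4) 4-6(w=3) 5-8(w=1) 7-8(w=1)}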